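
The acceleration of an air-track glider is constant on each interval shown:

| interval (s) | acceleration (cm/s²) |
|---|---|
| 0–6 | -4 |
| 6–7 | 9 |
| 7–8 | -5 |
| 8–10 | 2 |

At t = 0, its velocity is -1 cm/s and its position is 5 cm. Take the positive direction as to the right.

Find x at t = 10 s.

-150 cm

On each constant-a segment, Δv = aΔt and Δx = v₀Δt + ½aΔt²; chain segment to segment.
0–6 s: v starts -1 cm/s; Δx = -1·6 + ½·-4·6² = -78 cm; v ends -25 cm/s.
6–7 s: v starts -25 cm/s; Δx = -25·1 + ½·9·1² = -20.5 cm; v ends -16 cm/s.
7–8 s: v starts -16 cm/s; Δx = -16·1 + ½·-5·1² = -18.5 cm; v ends -21 cm/s.
8–10 s: v starts -21 cm/s; Δx = -21·2 + ½·2·2² = -38 cm; v ends -17 cm/s.
x(10) = 5 + Σ Δx = -150 cm.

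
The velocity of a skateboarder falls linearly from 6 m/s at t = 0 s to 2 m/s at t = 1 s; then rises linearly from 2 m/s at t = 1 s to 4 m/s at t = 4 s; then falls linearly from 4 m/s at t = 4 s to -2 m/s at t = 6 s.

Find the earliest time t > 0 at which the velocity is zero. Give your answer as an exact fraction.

t = 16/3 s

v changes sign on 4–6 s (from 4 to -2); the graph is linear there, so v = 0 at t = 4 + (-4)·(6 − 4)/(-2 − 4) = 16/3 s.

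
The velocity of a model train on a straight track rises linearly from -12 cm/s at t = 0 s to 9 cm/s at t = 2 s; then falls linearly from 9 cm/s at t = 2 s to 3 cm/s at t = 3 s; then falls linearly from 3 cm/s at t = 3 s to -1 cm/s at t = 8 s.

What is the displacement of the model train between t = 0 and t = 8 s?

Net displacement equals the area under the velocity-time graph (areas below the axis count negative).
0–2 s: ½(-12 + 9)(2) = -3 cm
2–3 s: ½(9 + 3)(1) = 6 cm
3–8 s: ½(3 + -1)(5) = 5 cm
Net displacement = 8 cm

8 cm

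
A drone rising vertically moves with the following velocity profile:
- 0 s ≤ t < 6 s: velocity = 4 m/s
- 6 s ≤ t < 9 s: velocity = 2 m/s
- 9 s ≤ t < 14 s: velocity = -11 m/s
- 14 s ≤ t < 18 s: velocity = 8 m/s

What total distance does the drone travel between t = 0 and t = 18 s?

117 m

Distance (not displacement) is the total path length: add the absolute areas under v-t.
0–6 s: |4| × 6 = 24 m
6–9 s: |2| × 3 = 6 m
9–14 s: |-11| × 5 = 55 m
14–18 s: |8| × 4 = 32 m
Total distance = 117 m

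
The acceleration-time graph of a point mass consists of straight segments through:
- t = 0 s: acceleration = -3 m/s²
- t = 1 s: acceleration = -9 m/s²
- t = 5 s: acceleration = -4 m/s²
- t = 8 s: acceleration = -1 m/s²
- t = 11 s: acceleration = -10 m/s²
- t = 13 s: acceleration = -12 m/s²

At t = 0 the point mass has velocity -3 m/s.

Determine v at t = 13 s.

Δv equals the area under the a-t graph; then v = v₀ + Δv.
0–1 s: ½(-3 + -9)(1) = -6 m/s
1–5 s: ½(-9 + -4)(4) = -26 m/s
5–8 s: ½(-4 + -1)(3) = -7.5 m/s
8–11 s: ½(-1 + -10)(3) = -16.5 m/s
11–13 s: ½(-10 + -12)(2) = -22 m/s
Δv = -78 m/s, so v(13) = -3 + (-78) = -81 m/s.

-81 m/s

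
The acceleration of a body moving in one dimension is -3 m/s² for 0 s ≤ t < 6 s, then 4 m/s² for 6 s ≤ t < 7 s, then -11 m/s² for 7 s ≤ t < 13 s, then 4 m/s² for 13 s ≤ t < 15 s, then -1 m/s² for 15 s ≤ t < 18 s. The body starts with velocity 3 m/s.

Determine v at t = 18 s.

Δv equals the area under the a-t graph; then v = v₀ + Δv.
0–6 s: -3 × 6 = -18 m/s
6–7 s: 4 × 1 = 4 m/s
7–13 s: -11 × 6 = -66 m/s
13–15 s: 4 × 2 = 8 m/s
15–18 s: -1 × 3 = -3 m/s
Δv = -75 m/s, so v(18) = 3 + (-75) = -72 m/s.

-72 m/s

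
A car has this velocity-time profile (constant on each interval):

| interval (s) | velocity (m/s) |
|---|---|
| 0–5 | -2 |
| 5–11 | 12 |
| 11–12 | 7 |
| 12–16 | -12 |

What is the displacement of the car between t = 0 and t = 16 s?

Net displacement equals the area under the velocity-time graph (areas below the axis count negative).
0–5 s: -2 × 5 = -10 m
5–11 s: 12 × 6 = 72 m
11–12 s: 7 × 1 = 7 m
12–16 s: -12 × 4 = -48 m
Net displacement = 21 m

21 m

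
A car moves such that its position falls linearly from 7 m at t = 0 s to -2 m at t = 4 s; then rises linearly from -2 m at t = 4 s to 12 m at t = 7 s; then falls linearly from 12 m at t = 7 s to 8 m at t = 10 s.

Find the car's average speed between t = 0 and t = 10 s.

Average speed = (total path length)/(elapsed time); on a piecewise-linear x-t graph the path length is Σ|Δx|.
0–4 s: |Δx| = |-2 − 7| = 9 m
4–7 s: |Δx| = |12 − -2| = 14 m
7–10 s: |Δx| = |8 − 12| = 4 m
Total path = 27 m; average speed = 27/10 = 2.7 m/s.

2.7 m/s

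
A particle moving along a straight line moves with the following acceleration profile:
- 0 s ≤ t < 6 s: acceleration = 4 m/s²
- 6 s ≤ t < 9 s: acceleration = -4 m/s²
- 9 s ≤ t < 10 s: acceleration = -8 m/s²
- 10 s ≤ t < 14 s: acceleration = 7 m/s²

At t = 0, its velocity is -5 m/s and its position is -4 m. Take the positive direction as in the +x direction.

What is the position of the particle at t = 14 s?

On each constant-a segment, Δv = aΔt and Δx = v₀Δt + ½aΔt²; chain segment to segment.
0–6 s: v starts -5 m/s; Δx = -5·6 + ½·4·6² = 42 m; v ends 19 m/s.
6–9 s: v starts 19 m/s; Δx = 19·3 + ½·-4·3² = 39 m; v ends 7 m/s.
9–10 s: v starts 7 m/s; Δx = 7·1 + ½·-8·1² = 3 m; v ends -1 m/s.
10–14 s: v starts -1 m/s; Δx = -1·4 + ½·7·4² = 52 m; v ends 27 m/s.
x(14) = -4 + Σ Δx = 132 m.

132 m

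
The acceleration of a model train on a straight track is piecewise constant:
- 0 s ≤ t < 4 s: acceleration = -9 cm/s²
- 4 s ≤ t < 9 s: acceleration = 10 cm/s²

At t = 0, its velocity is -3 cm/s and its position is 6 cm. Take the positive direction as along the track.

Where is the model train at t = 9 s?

On each constant-a segment, Δv = aΔt and Δx = v₀Δt + ½aΔt²; chain segment to segment.
0–4 s: v starts -3 cm/s; Δx = -3·4 + ½·-9·4² = -84 cm; v ends -39 cm/s.
4–9 s: v starts -39 cm/s; Δx = -39·5 + ½·10·5² = -70 cm; v ends 11 cm/s.
x(9) = 6 + Σ Δx = -148 cm.

-148 cm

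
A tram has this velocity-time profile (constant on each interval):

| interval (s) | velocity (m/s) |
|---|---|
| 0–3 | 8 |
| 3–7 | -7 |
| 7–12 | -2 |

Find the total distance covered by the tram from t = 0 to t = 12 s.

62 m

Distance (not displacement) is the total path length: add the absolute areas under v-t.
0–3 s: |8| × 3 = 24 m
3–7 s: |-7| × 4 = 28 m
7–12 s: |-2| × 5 = 10 m
Total distance = 62 m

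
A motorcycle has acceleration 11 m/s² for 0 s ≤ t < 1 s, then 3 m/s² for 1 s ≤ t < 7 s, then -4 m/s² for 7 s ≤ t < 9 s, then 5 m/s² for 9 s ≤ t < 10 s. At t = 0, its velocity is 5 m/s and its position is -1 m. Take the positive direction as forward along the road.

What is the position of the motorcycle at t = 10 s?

On each constant-a segment, Δv = aΔt and Δx = v₀Δt + ½aΔt²; chain segment to segment.
0–1 s: v starts 5 m/s; Δx = 5·1 + ½·11·1² = 10.5 m; v ends 16 m/s.
1–7 s: v starts 16 m/s; Δx = 16·6 + ½·3·6² = 150 m; v ends 34 m/s.
7–9 s: v starts 34 m/s; Δx = 34·2 + ½·-4·2² = 60 m; v ends 26 m/s.
9–10 s: v starts 26 m/s; Δx = 26·1 + ½·5·1² = 28.5 m; v ends 31 m/s.
x(10) = -1 + Σ Δx = 248 m.

248 m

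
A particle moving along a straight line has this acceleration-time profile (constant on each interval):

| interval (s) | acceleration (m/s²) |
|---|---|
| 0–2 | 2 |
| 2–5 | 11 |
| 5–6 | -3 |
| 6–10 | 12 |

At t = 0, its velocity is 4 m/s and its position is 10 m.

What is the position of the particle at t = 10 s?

On each constant-a segment, Δv = aΔt and Δx = v₀Δt + ½aΔt²; chain segment to segment.
0–2 s: v starts 4 m/s; Δx = 4·2 + ½·2·2² = 12 m; v ends 8 m/s.
2–5 s: v starts 8 m/s; Δx = 8·3 + ½·11·3² = 73.5 m; v ends 41 m/s.
5–6 s: v starts 41 m/s; Δx = 41·1 + ½·-3·1² = 39.5 m; v ends 38 m/s.
6–10 s: v starts 38 m/s; Δx = 38·4 + ½·12·4² = 248 m; v ends 86 m/s.
x(10) = 10 + Σ Δx = 383 m.

383 m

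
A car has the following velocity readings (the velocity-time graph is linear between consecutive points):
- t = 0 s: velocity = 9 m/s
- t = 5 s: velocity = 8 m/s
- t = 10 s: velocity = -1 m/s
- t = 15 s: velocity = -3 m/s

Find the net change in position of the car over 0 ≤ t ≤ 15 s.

Displacement is the signed area under the v-t curve.
0–5 s: ½(9 + 8)(5) = 42.5 m
5–10 s: ½(8 + -1)(5) = 17.5 m
10–15 s: ½(-1 + -3)(5) = -10 m
Net displacement = 50 m

50 m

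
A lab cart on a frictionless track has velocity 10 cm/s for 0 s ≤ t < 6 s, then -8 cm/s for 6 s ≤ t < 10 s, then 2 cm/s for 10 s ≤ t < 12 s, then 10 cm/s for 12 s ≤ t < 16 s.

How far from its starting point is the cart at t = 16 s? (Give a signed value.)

Displacement is the signed area under the v-t curve.
0–6 s: 10 × 6 = 60 cm
6–10 s: -8 × 4 = -32 cm
10–12 s: 2 × 2 = 4 cm
12–16 s: 10 × 4 = 40 cm
Net displacement = 72 cm

72 cm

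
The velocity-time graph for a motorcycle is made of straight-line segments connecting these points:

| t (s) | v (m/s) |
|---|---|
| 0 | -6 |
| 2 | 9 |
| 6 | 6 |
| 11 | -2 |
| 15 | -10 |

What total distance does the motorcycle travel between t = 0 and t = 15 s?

74.3 m

Total distance travelled is ∫|v| dt — sum the magnitudes of each area piece.
0–2 s: v = 0 at t = 0.8 s; triangle areas 2.4 + 5.4 = 7.8 m
2–6 s: |½(9 + 6)(4)| = 30 m
6–11 s: v = 0 at t = 9.75 s; triangle areas 11.25 + 1.25 = 12.5 m
11–15 s: |½(-2 + -10)(4)| = 24 m
Total distance = 74.3 m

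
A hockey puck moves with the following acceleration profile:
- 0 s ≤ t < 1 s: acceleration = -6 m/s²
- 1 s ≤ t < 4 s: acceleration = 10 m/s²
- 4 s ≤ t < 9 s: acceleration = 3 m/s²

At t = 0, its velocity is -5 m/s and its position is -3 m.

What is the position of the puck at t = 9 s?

133.5 m

On each constant-a segment, Δv = aΔt and Δx = v₀Δt + ½aΔt²; chain segment to segment.
0–1 s: v starts -5 m/s; Δx = -5·1 + ½·-6·1² = -8 m; v ends -11 m/s.
1–4 s: v starts -11 m/s; Δx = -11·3 + ½·10·3² = 12 m; v ends 19 m/s.
4–9 s: v starts 19 m/s; Δx = 19·5 + ½·3·5² = 132.5 m; v ends 34 m/s.
x(9) = -3 + Σ Δx = 133.5 m.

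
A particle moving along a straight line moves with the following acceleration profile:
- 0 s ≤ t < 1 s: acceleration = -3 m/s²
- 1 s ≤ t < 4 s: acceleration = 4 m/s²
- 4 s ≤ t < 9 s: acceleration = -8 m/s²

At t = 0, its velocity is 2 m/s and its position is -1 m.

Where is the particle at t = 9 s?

On each constant-a segment, Δv = aΔt and Δx = v₀Δt + ½aΔt²; chain segment to segment.
0–1 s: v starts 2 m/s; Δx = 2·1 + ½·-3·1² = 0.5 m; v ends -1 m/s.
1–4 s: v starts -1 m/s; Δx = -1·3 + ½·4·3² = 15 m; v ends 11 m/s.
4–9 s: v starts 11 m/s; Δx = 11·5 + ½·-8·5² = -45 m; v ends -29 m/s.
x(9) = -1 + Σ Δx = -30.5 m.

-30.5 m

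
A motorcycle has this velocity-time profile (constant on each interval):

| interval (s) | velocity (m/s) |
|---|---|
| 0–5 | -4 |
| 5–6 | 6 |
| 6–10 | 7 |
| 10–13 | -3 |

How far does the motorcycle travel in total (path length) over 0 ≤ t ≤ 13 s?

Total distance travelled is ∫|v| dt — sum the magnitudes of each area piece.
0–5 s: |-4| × 5 = 20 m
5–6 s: |6| × 1 = 6 m
6–10 s: |7| × 4 = 28 m
10–13 s: |-3| × 3 = 9 m
Total distance = 63 m

63 m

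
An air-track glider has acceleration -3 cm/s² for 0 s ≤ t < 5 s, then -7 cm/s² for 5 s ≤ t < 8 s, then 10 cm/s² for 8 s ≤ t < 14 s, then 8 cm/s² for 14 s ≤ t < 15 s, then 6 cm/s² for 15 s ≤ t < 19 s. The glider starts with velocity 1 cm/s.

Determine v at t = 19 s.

Δv equals the area under the a-t graph; then v = v₀ + Δv.
0–5 s: -3 × 5 = -15 cm/s
5–8 s: -7 × 3 = -21 cm/s
8–14 s: 10 × 6 = 60 cm/s
14–15 s: 8 × 1 = 8 cm/s
15–19 s: 6 × 4 = 24 cm/s
Δv = 56 cm/s, so v(19) = 1 + (56) = 57 cm/s.

57 cm/s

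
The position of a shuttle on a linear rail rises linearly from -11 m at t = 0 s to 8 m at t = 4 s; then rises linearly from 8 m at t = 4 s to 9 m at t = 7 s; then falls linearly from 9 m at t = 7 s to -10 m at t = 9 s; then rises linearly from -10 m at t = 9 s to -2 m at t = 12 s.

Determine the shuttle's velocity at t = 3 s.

Velocity is the slope of the x-t graph on 0–4 s: (8 − -11)/(4 − 0) = 4.75 m/s.

4.75 m/s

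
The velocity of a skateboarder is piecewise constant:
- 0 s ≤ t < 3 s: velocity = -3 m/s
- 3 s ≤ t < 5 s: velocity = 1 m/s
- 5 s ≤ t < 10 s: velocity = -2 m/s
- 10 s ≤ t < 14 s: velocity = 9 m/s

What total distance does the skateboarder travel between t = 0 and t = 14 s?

Distance (not displacement) is the total path length: add the absolute areas under v-t.
0–3 s: |-3| × 3 = 9 m
3–5 s: |1| × 2 = 2 m
5–10 s: |-2| × 5 = 10 m
10–14 s: |9| × 4 = 36 m
Total distance = 57 m

57 m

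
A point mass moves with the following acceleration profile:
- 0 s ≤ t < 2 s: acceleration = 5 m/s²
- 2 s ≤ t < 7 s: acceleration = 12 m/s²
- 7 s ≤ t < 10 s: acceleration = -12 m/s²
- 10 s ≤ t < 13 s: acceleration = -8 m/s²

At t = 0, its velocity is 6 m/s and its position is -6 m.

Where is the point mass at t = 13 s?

On each constant-a segment, Δv = aΔt and Δx = v₀Δt + ½aΔt²; chain segment to segment.
0–2 s: v starts 6 m/s; Δx = 6·2 + ½·5·2² = 22 m; v ends 16 m/s.
2–7 s: v starts 16 m/s; Δx = 16·5 + ½·12·5² = 230 m; v ends 76 m/s.
7–10 s: v starts 76 m/s; Δx = 76·3 + ½·-12·3² = 174 m; v ends 40 m/s.
10–13 s: v starts 40 m/s; Δx = 40·3 + ½·-8·3² = 84 m; v ends 16 m/s.
x(13) = -6 + Σ Δx = 504 m.

504 m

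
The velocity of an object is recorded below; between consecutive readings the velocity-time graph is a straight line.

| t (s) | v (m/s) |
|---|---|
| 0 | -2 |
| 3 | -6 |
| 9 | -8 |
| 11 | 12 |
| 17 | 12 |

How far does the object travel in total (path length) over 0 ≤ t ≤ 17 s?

136.4 m

Distance (not displacement) is the total path length: add the absolute areas under v-t.
0–3 s: |½(-2 + -6)(3)| = 12 m
3–9 s: |½(-6 + -8)(6)| = 42 m
9–11 s: v = 0 at t = 9.8 s; triangle areas 3.2 + 7.2 = 10.4 m
11–17 s: |12| × 6 = 72 m
Total distance = 136.4 m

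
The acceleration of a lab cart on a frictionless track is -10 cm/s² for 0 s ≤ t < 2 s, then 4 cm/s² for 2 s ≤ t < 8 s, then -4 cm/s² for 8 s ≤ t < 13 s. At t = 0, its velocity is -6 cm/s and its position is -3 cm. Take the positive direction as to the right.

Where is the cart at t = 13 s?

-179 cm

On each constant-a segment, Δv = aΔt and Δx = v₀Δt + ½aΔt²; chain segment to segment.
0–2 s: v starts -6 cm/s; Δx = -6·2 + ½·-10·2² = -32 cm; v ends -26 cm/s.
2–8 s: v starts -26 cm/s; Δx = -26·6 + ½·4·6² = -84 cm; v ends -2 cm/s.
8–13 s: v starts -2 cm/s; Δx = -2·5 + ½·-4·5² = -60 cm; v ends -22 cm/s.
x(13) = -3 + Σ Δx = -179 cm.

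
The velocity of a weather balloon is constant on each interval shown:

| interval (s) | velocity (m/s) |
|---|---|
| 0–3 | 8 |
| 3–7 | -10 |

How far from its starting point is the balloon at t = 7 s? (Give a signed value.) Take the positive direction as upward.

Net displacement equals the area under the velocity-time graph (areas below the axis count negative).
0–3 s: 8 × 3 = 24 m
3–7 s: -10 × 4 = -40 m
Net displacement = -16 m

-16 m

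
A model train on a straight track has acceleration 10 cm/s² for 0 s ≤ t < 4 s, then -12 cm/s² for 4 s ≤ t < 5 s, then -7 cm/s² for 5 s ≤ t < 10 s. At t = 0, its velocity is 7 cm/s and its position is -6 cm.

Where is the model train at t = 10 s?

On each constant-a segment, Δv = aΔt and Δx = v₀Δt + ½aΔt²; chain segment to segment.
0–4 s: v starts 7 cm/s; Δx = 7·4 + ½·10·4² = 108 cm; v ends 47 cm/s.
4–5 s: v starts 47 cm/s; Δx = 47·1 + ½·-12·1² = 41 cm; v ends 35 cm/s.
5–10 s: v starts 35 cm/s; Δx = 35·5 + ½·-7·5² = 87.5 cm; v ends 0 cm/s.
x(10) = -6 + Σ Δx = 230.5 cm.

230.5 cm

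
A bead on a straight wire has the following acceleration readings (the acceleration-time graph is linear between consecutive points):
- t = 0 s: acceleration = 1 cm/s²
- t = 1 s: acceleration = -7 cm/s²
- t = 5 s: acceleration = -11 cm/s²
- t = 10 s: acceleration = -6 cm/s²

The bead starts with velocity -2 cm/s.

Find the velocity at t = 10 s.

Δv equals the area under the a-t graph; then v = v₀ + Δv.
0–1 s: ½(1 + -7)(1) = -3 cm/s
1–5 s: ½(-7 + -11)(4) = -36 cm/s
5–10 s: ½(-11 + -6)(5) = -42.5 cm/s
Δv = -81.5 cm/s, so v(10) = -2 + (-81.5) = -83.5 cm/s.

-83.5 cm/s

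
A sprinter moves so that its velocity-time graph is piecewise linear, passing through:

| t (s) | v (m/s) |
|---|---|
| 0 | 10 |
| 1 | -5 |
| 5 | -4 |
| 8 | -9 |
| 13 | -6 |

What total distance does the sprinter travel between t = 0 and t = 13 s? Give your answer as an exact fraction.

Total distance travelled is ∫|v| dt — sum the magnitudes of each area piece.
0–1 s: v = 0 at t = 2/3 s; triangle areas 10/3 + 5/6 = 25/6 m
1–5 s: |½(-5 + -4)(4)| = 18 m
5–8 s: |½(-4 + -9)(3)| = 19.5 m
8–13 s: |½(-9 + -6)(5)| = 37.5 m
Total distance = 475/6 m

475/6 m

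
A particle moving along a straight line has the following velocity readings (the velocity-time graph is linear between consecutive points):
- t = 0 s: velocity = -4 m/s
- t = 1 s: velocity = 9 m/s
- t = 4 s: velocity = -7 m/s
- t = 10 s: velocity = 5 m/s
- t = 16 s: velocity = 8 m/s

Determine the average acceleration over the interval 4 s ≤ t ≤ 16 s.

1.25 m/s²

Average acceleration = Δv/Δt = (8 − -7)/(16 − 4) = 1.25 m/s².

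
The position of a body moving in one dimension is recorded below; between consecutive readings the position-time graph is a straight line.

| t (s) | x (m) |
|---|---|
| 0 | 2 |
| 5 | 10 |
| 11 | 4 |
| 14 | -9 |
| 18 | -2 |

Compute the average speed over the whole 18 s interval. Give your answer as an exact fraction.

Average speed = (total path length)/(elapsed time); on a piecewise-linear x-t graph the path length is Σ|Δx|.
0–5 s: |Δx| = |10 − 2| = 8 m
5–11 s: |Δx| = |4 − 10| = 6 m
11–14 s: |Δx| = |-9 − 4| = 13 m
14–18 s: |Δx| = |-2 − -9| = 7 m
Total path = 34 m; average speed = 34/18 = 17/9 m/s.

17/9 m/s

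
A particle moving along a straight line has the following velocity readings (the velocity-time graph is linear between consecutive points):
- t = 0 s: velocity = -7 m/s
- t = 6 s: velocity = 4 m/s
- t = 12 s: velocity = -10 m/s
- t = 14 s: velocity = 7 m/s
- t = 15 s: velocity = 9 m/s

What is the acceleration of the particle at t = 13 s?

8.5 m/s²

Acceleration is the slope of the v-t graph on 12–14 s: (7 − -10)/(14 − 12) = 8.5 m/s².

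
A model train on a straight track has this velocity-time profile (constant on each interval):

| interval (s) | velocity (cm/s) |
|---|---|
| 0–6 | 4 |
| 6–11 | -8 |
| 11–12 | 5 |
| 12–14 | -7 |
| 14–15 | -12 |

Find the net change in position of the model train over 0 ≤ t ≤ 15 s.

-37 cm

Displacement is the signed area under the v-t curve.
0–6 s: 4 × 6 = 24 cm
6–11 s: -8 × 5 = -40 cm
11–12 s: 5 × 1 = 5 cm
12–14 s: -7 × 2 = -14 cm
14–15 s: -12 × 1 = -12 cm
Net displacement = -37 cm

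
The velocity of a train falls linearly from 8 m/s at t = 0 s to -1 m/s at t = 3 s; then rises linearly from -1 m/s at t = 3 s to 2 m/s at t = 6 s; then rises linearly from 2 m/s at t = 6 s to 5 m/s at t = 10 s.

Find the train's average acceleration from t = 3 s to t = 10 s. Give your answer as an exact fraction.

6/7 m/s²

Average acceleration = Δv/Δt = (5 − -1)/(10 − 3) = 6/7 m/s².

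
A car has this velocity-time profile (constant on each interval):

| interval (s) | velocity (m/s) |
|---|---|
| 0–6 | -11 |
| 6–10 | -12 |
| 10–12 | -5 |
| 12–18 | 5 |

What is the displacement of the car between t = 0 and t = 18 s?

Displacement is the signed area under the v-t curve.
0–6 s: -11 × 6 = -66 m
6–10 s: -12 × 4 = -48 m
10–12 s: -5 × 2 = -10 m
12–18 s: 5 × 6 = 30 m
Net displacement = -94 m

-94 m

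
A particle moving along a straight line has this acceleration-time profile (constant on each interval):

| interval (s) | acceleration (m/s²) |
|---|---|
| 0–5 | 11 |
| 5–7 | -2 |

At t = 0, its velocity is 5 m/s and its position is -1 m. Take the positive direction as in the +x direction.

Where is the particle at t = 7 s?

On each constant-a segment, Δv = aΔt and Δx = v₀Δt + ½aΔt²; chain segment to segment.
0–5 s: v starts 5 m/s; Δx = 5·5 + ½·11·5² = 162.5 m; v ends 60 m/s.
5–7 s: v starts 60 m/s; Δx = 60·2 + ½·-2·2² = 116 m; v ends 56 m/s.
x(7) = -1 + Σ Δx = 277.5 m.

277.5 m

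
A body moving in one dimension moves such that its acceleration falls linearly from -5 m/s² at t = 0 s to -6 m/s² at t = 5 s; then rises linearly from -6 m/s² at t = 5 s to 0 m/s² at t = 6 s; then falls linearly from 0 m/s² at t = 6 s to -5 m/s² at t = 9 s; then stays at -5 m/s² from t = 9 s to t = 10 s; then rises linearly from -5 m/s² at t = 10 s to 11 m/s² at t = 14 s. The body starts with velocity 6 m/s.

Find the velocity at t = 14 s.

Δv equals the area under the a-t graph; then v = v₀ + Δv.
0–5 s: ½(-5 + -6)(5) = -27.5 m/s
5–6 s: ½(-6 + 0)(1) = -3 m/s
6–9 s: ½(0 + -5)(3) = -7.5 m/s
9–10 s: -5 × 1 = -5 m/s
10–14 s: ½(-5 + 11)(4) = 12 m/s
Δv = -31 m/s, so v(14) = 6 + (-31) = -25 m/s.

-25 m/s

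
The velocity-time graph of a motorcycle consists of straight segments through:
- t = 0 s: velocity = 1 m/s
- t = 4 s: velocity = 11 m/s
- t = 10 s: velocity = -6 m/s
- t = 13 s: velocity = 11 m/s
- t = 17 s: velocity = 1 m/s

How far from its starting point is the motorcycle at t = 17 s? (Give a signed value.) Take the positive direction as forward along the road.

Net displacement equals the area under the velocity-time graph (areas below the axis count negative).
0–4 s: ½(1 + 11)(4) = 24 m
4–10 s: ½(11 + -6)(6) = 15 m
10–13 s: ½(-6 + 11)(3) = 7.5 m
13–17 s: ½(11 + 1)(4) = 24 m
Net displacement = 70.5 m

70.5 m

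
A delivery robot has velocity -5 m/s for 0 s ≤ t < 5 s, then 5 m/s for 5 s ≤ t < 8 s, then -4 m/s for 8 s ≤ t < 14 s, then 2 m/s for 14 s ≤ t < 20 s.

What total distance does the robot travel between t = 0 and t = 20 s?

Distance (not displacement) is the total path length: add the absolute areas under v-t.
0–5 s: |-5| × 5 = 25 m
5–8 s: |5| × 3 = 15 m
8–14 s: |-4| × 6 = 24 m
14–20 s: |2| × 6 = 12 m
Total distance = 76 m

76 m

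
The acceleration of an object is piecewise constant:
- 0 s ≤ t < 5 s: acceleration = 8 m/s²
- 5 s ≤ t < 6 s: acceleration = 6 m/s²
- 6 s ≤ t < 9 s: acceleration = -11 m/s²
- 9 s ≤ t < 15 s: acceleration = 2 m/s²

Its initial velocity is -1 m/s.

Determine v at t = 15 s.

Δv equals the area under the a-t graph; then v = v₀ + Δv.
0–5 s: 8 × 5 = 40 m/s
5–6 s: 6 × 1 = 6 m/s
6–9 s: -11 × 3 = -33 m/s
9–15 s: 2 × 6 = 12 m/s
Δv = 25 m/s, so v(15) = -1 + (25) = 24 m/s.

24 m/s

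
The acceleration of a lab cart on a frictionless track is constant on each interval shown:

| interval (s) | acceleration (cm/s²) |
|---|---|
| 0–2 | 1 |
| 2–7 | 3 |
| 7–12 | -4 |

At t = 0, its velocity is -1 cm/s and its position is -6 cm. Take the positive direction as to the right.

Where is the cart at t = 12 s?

On each constant-a segment, Δv = aΔt and Δx = v₀Δt + ½aΔt²; chain segment to segment.
0–2 s: v starts -1 cm/s; Δx = -1·2 + ½·1·2² = 0 cm; v ends 1 cm/s.
2–7 s: v starts 1 cm/s; Δx = 1·5 + ½·3·5² = 42.5 cm; v ends 16 cm/s.
7–12 s: v starts 16 cm/s; Δx = 16·5 + ½·-4·5² = 30 cm; v ends -4 cm/s.
x(12) = -6 + Σ Δx = 66.5 cm.

66.5 cm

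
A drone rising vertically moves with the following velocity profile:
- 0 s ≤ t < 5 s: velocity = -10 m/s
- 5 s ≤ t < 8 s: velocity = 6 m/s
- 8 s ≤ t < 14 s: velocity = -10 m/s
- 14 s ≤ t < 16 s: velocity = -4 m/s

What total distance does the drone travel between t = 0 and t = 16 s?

Distance (not displacement) is the total path length: add the absolute areas under v-t.
0–5 s: |-10| × 5 = 50 m
5–8 s: |6| × 3 = 18 m
8–14 s: |-10| × 6 = 60 m
14–16 s: |-4| × 2 = 8 m
Total distance = 136 m

136 m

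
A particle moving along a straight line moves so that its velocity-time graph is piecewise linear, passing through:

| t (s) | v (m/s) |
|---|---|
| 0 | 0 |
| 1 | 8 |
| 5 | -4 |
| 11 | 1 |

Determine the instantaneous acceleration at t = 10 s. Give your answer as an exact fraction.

Acceleration is the slope of the v-t graph on 5–11 s: (1 − -4)/(11 − 5) = 5/6 m/s².

5/6 m/s²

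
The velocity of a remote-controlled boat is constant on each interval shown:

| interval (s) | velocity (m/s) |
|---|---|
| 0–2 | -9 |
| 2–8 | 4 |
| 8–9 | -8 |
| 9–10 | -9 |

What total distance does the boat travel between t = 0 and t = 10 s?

59 m

Distance (not displacement) is the total path length: add the absolute areas under v-t.
0–2 s: |-9| × 2 = 18 m
2–8 s: |4| × 6 = 24 m
8–9 s: |-8| × 1 = 8 m
9–10 s: |-9| × 1 = 9 m
Total distance = 59 m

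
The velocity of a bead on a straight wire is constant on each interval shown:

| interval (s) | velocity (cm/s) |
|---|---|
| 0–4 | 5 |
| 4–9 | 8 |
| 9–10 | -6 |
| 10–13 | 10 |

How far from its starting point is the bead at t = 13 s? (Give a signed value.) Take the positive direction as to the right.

84 cm

Displacement is the signed area under the v-t curve.
0–4 s: 5 × 4 = 20 cm
4–9 s: 8 × 5 = 40 cm
9–10 s: -6 × 1 = -6 cm
10–13 s: 10 × 3 = 30 cm
Net displacement = 84 cm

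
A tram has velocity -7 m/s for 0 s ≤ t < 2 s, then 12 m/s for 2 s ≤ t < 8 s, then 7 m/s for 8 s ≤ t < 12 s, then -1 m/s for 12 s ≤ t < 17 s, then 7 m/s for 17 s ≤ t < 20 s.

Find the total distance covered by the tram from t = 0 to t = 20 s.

Distance (not displacement) is the total path length: add the absolute areas under v-t.
0–2 s: |-7| × 2 = 14 m
2–8 s: |12| × 6 = 72 m
8–12 s: |7| × 4 = 28 m
12–17 s: |-1| × 5 = 5 m
17–20 s: |7| × 3 = 21 m
Total distance = 140 m

140 m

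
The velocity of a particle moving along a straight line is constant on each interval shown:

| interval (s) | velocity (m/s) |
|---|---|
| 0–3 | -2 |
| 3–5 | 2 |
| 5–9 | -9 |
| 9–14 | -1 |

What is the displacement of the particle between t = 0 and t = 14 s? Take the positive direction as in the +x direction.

-43 m

Net displacement equals the area under the velocity-time graph (areas below the axis count negative).
0–3 s: -2 × 3 = -6 m
3–5 s: 2 × 2 = 4 m
5–9 s: -9 × 4 = -36 m
9–14 s: -1 × 5 = -5 m
Net displacement = -43 m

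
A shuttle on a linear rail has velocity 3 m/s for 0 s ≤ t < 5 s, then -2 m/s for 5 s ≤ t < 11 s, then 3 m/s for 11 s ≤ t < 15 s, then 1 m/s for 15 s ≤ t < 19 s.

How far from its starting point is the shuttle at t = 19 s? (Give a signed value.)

19 m

Net displacement equals the area under the velocity-time graph (areas below the axis count negative).
0–5 s: 3 × 5 = 15 m
5–11 s: -2 × 6 = -12 m
11–15 s: 3 × 4 = 12 m
15–19 s: 1 × 4 = 4 m
Net displacement = 19 m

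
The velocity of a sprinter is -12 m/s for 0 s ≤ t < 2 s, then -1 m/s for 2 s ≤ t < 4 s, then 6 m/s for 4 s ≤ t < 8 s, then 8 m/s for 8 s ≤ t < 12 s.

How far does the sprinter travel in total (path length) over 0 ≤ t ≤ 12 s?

82 m

Distance (not displacement) is the total path length: add the absolute areas under v-t.
0–2 s: |-12| × 2 = 24 m
2–4 s: |-1| × 2 = 2 m
4–8 s: |6| × 4 = 24 m
8–12 s: |8| × 4 = 32 m
Total distance = 82 m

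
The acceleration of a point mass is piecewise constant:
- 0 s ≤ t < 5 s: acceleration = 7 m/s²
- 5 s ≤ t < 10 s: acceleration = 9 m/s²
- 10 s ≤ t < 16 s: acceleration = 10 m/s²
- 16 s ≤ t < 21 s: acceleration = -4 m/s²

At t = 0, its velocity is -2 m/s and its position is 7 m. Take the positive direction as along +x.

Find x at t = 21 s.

1650 m

On each constant-a segment, Δv = aΔt and Δx = v₀Δt + ½aΔt²; chain segment to segment.
0–5 s: v starts -2 m/s; Δx = -2·5 + ½·7·5² = 77.5 m; v ends 33 m/s.
5–10 s: v starts 33 m/s; Δx = 33·5 + ½·9·5² = 277.5 m; v ends 78 m/s.
10–16 s: v starts 78 m/s; Δx = 78·6 + ½·10·6² = 648 m; v ends 138 m/s.
16–21 s: v starts 138 m/s; Δx = 138·5 + ½·-4·5² = 640 m; v ends 118 m/s.
x(21) = 7 + Σ Δx = 1650 m.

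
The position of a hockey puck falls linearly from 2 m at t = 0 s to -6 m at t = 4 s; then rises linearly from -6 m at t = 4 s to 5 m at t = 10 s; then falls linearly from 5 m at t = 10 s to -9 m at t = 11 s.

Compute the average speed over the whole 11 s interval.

3 m/s

Average speed = (total path length)/(elapsed time); on a piecewise-linear x-t graph the path length is Σ|Δx|.
0–4 s: |Δx| = |-6 − 2| = 8 m
4–10 s: |Δx| = |5 − -6| = 11 m
10–11 s: |Δx| = |-9 − 5| = 14 m
Total path = 33 m; average speed = 33/11 = 3 m/s.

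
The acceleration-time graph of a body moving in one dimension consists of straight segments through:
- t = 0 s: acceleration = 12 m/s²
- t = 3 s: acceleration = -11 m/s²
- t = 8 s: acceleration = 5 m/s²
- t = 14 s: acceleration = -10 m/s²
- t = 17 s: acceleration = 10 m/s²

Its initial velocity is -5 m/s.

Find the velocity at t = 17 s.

Δv equals the area under the a-t graph; then v = v₀ + Δv.
0–3 s: ½(12 + -11)(3) = 1.5 m/s
3–8 s: ½(-11 + 5)(5) = -15 m/s
8–14 s: ½(5 + -10)(6) = -15 m/s
14–17 s: ½(-10 + 10)(3) = 0 m/s
Δv = -28.5 m/s, so v(17) = -5 + (-28.5) = -33.5 m/s.

-33.5 m/s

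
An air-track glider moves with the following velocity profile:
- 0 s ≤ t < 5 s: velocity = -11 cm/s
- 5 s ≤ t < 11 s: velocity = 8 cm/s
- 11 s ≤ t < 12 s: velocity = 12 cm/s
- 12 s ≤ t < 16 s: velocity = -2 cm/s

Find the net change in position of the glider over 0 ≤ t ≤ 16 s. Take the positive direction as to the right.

-3 cm

Net displacement equals the area under the velocity-time graph (areas below the axis count negative).
0–5 s: -11 × 5 = -55 cm
5–11 s: 8 × 6 = 48 cm
11–12 s: 12 × 1 = 12 cm
12–16 s: -2 × 4 = -8 cm
Net displacement = -3 cm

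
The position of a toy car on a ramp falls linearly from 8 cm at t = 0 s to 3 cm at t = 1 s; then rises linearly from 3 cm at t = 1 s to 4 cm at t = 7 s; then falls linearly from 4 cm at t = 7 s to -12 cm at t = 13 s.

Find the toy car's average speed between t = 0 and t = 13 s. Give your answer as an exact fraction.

Average speed = (total path length)/(elapsed time); on a piecewise-linear x-t graph the path length is Σ|Δx|.
0–1 s: |Δx| = |3 − 8| = 5 cm
1–7 s: |Δx| = |4 − 3| = 1 cm
7–13 s: |Δx| = |-12 − 4| = 16 cm
Total path = 22 cm; average speed = 22/13 = 22/13 cm/s.

22/13 cm/s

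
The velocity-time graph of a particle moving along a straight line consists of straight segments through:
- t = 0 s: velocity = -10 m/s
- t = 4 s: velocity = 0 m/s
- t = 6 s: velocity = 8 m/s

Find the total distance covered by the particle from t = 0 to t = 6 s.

28 m

Distance (not displacement) is the total path length: add the absolute areas under v-t.
0–4 s: |½(-10 + 0)(4)| = 20 m
4–6 s: |½(0 + 8)(2)| = 8 m
Total distance = 28 m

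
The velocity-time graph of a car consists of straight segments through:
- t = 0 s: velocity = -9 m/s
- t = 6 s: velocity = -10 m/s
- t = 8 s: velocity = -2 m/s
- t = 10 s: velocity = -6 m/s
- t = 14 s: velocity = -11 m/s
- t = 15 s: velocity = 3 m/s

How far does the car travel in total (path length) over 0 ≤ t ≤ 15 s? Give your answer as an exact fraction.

Total distance travelled is ∫|v| dt — sum the magnitudes of each area piece.
0–6 s: |½(-9 + -10)(6)| = 57 m
6–8 s: |½(-10 + -2)(2)| = 12 m
8–10 s: |½(-2 + -6)(2)| = 8 m
10–14 s: |½(-6 + -11)(4)| = 34 m
14–15 s: v = 0 at t = 207/14 s; triangle areas 121/28 + 9/28 = 65/14 m
Total distance = 1619/14 m

1619/14 m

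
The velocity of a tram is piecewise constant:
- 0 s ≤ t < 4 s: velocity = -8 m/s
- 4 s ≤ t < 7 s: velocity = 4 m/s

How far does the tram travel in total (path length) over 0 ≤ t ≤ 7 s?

Total distance travelled is ∫|v| dt — sum the magnitudes of each area piece.
0–4 s: |-8| × 4 = 32 m
4–7 s: |4| × 3 = 12 m
Total distance = 44 m

44 m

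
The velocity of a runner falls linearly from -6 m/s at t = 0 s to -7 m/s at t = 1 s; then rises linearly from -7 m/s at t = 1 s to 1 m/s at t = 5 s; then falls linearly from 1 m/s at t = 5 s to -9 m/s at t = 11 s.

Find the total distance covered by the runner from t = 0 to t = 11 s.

Total distance travelled is ∫|v| dt — sum the magnitudes of each area piece.
0–1 s: |½(-6 + -7)(1)| = 6.5 m
1–5 s: v = 0 at t = 4.5 s; triangle areas 12.25 + 0.25 = 12.5 m
5–11 s: v = 0 at t = 5.6 s; triangle areas 0.3 + 24.3 = 24.6 m
Total distance = 43.6 m

43.6 m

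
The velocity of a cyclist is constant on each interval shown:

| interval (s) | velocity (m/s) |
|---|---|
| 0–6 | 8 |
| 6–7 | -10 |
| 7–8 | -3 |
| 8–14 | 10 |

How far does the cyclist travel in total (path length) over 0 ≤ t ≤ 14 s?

Distance (not displacement) is the total path length: add the absolute areas under v-t.
0–6 s: |8| × 6 = 48 m
6–7 s: |-10| × 1 = 10 m
7–8 s: |-3| × 1 = 3 m
8–14 s: |10| × 6 = 60 m
Total distance = 121 m

121 m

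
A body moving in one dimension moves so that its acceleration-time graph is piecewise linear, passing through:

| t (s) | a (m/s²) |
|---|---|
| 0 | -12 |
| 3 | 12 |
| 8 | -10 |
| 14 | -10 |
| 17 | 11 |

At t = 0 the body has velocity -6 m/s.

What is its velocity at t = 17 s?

Δv equals the area under the a-t graph; then v = v₀ + Δv.
0–3 s: ½(-12 + 12)(3) = 0 m/s
3–8 s: ½(12 + -10)(5) = 5 m/s
8–14 s: -10 × 6 = -60 m/s
14–17 s: ½(-10 + 11)(3) = 1.5 m/s
Δv = -53.5 m/s, so v(17) = -6 + (-53.5) = -59.5 m/s.

-59.5 m/s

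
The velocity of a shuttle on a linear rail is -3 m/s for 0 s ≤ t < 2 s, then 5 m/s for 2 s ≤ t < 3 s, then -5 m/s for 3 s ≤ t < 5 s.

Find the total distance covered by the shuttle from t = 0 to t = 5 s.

21 m

Distance (not displacement) is the total path length: add the absolute areas under v-t.
0–2 s: |-3| × 2 = 6 m
2–3 s: |5| × 1 = 5 m
3–5 s: |-5| × 2 = 10 m
Total distance = 21 m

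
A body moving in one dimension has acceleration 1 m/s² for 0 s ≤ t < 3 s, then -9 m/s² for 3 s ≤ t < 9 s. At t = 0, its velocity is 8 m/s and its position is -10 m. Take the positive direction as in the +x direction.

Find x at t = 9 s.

On each constant-a segment, Δv = aΔt and Δx = v₀Δt + ½aΔt²; chain segment to segment.
0–3 s: v starts 8 m/s; Δx = 8·3 + ½·1·3² = 28.5 m; v ends 11 m/s.
3–9 s: v starts 11 m/s; Δx = 11·6 + ½·-9·6² = -96 m; v ends -43 m/s.
x(9) = -10 + Σ Δx = -77.5 m.

-77.5 m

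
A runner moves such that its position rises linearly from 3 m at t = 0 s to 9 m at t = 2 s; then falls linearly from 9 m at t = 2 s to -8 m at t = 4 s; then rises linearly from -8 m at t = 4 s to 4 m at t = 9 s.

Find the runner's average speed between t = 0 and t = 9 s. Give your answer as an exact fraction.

Average speed = (total path length)/(elapsed time); on a piecewise-linear x-t graph the path length is Σ|Δx|.
0–2 s: |Δx| = |9 − 3| = 6 m
2–4 s: |Δx| = |-8 − 9| = 17 m
4–9 s: |Δx| = |4 − -8| = 12 m
Total path = 35 m; average speed = 35/9 = 35/9 m/s.

35/9 m/s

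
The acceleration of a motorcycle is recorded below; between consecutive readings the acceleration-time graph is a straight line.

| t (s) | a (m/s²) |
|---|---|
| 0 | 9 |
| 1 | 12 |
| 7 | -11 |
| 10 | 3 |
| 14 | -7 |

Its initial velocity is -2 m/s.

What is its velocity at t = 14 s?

-8.5 m/s

Δv equals the area under the a-t graph; then v = v₀ + Δv.
0–1 s: ½(9 + 12)(1) = 10.5 m/s
1–7 s: ½(12 + -11)(6) = 3 m/s
7–10 s: ½(-11 + 3)(3) = -12 m/s
10–14 s: ½(3 + -7)(4) = -8 m/s
Δv = -6.5 m/s, so v(14) = -2 + (-6.5) = -8.5 m/s.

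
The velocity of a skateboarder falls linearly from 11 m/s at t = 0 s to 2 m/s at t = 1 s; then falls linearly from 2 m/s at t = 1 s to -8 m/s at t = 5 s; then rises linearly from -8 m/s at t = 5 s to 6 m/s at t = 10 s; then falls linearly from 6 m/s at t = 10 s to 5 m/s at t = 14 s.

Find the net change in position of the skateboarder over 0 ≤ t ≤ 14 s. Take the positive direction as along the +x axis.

11.5 m

Net displacement equals the area under the velocity-time graph (areas below the axis count negative).
0–1 s: ½(11 + 2)(1) = 6.5 m
1–5 s: ½(2 + -8)(4) = -12 m
5–10 s: ½(-8 + 6)(5) = -5 m
10–14 s: ½(6 + 5)(4) = 22 m
Net displacement = 11.5 m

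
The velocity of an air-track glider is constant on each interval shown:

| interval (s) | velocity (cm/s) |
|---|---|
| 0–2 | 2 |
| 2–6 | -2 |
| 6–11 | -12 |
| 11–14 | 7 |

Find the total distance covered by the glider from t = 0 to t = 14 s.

Total distance travelled is ∫|v| dt — sum the magnitudes of each area piece.
0–2 s: |2| × 2 = 4 cm
2–6 s: |-2| × 4 = 8 cm
6–11 s: |-12| × 5 = 60 cm
11–14 s: |7| × 3 = 21 cm
Total distance = 93 cm

93 cm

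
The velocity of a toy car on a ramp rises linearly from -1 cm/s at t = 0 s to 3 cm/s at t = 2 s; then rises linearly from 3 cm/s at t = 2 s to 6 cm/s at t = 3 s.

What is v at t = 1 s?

1 cm/s

On 0–2 s the graph is linear from -1 to 3 cm/s: v(1) = -1 + (3 − -1)·(1 − 0)/(2 − 0) = 1 cm/s.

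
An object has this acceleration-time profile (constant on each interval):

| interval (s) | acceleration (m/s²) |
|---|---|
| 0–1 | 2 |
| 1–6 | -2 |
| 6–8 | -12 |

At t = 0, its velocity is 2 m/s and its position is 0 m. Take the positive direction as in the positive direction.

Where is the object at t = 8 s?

-38 m

On each constant-a segment, Δv = aΔt and Δx = v₀Δt + ½aΔt²; chain segment to segment.
0–1 s: v starts 2 m/s; Δx = 2·1 + ½·2·1² = 3 m; v ends 4 m/s.
1–6 s: v starts 4 m/s; Δx = 4·5 + ½·-2·5² = -5 m; v ends -6 m/s.
6–8 s: v starts -6 m/s; Δx = -6·2 + ½·-12·2² = -36 m; v ends -30 m/s.
x(8) = 0 + Σ Δx = -38 m.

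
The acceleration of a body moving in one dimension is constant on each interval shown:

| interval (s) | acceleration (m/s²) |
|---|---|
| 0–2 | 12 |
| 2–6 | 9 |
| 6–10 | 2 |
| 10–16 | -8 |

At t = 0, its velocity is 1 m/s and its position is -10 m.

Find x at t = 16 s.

On each constant-a segment, Δv = aΔt and Δx = v₀Δt + ½aΔt²; chain segment to segment.
0–2 s: v starts 1 m/s; Δx = 1·2 + ½·12·2² = 26 m; v ends 25 m/s.
2–6 s: v starts 25 m/s; Δx = 25·4 + ½·9·4² = 172 m; v ends 61 m/s.
6–10 s: v starts 61 m/s; Δx = 61·4 + ½·2·4² = 260 m; v ends 69 m/s.
10–16 s: v starts 69 m/s; Δx = 69·6 + ½·-8·6² = 270 m; v ends 21 m/s.
x(16) = -10 + Σ Δx = 718 m.

718 m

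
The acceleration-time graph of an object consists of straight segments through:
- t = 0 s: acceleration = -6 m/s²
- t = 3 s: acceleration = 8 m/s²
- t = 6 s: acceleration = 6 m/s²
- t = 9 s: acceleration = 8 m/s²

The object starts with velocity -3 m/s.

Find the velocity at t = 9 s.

Δv equals the area under the a-t graph; then v = v₀ + Δv.
0–3 s: ½(-6 + 8)(3) = 3 m/s
3–6 s: ½(8 + 6)(3) = 21 m/s
6–9 s: ½(6 + 8)(3) = 21 m/s
Δv = 45 m/s, so v(9) = -3 + (45) = 42 m/s.

42 m/s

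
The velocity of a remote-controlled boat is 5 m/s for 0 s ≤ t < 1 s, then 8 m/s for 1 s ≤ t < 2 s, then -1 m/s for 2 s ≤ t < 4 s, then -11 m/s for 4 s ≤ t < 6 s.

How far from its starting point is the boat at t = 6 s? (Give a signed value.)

Displacement is the signed area under the v-t curve.
0–1 s: 5 × 1 = 5 m
1–2 s: 8 × 1 = 8 m
2–4 s: -1 × 2 = -2 m
4–6 s: -11 × 2 = -22 m
Net displacement = -11 m

-11 m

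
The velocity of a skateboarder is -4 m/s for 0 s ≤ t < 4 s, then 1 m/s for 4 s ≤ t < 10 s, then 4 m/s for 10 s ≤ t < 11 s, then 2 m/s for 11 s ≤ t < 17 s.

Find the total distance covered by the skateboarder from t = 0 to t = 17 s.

38 m

Distance (not displacement) is the total path length: add the absolute areas under v-t.
0–4 s: |-4| × 4 = 16 m
4–10 s: |1| × 6 = 6 m
10–11 s: |4| × 1 = 4 m
11–17 s: |2| × 6 = 12 m
Total distance = 38 m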